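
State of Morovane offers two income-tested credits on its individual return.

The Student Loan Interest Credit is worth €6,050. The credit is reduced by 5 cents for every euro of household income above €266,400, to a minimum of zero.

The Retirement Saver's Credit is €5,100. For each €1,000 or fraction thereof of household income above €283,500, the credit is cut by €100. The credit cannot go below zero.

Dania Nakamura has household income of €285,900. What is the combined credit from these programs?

€9,875

Student Loan Interest Credit: 5% of the €19,500 excess over €266,400 is €975; credit = €6,050 − €975 = €5,075.
Retirement Saver's Credit: income exceeds €283,500 by €2,400, which is 3 full-or-partial €1,000 increments; reduction = 3 × €100 = €300, leaving €4,800.
Total: €5,075 + €4,800 = €9,875.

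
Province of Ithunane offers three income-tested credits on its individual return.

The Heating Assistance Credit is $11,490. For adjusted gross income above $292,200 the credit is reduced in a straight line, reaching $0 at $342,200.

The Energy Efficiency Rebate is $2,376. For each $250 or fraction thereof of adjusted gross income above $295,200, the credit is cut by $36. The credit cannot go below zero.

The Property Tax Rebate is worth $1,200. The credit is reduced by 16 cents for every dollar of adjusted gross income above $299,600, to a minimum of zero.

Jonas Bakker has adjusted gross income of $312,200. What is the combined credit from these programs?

Heating Assistance Credit: $312,200 is $20,000 into a $50,000 phase-out range, leaving 30,000/50,000 of the credit: $11,490 × 30,000/50,000 = $6,894.
Energy Efficiency Rebate: income exceeds $295,200 by $17,000 → 68 increments × $36 = $2,448 ≥ base, so the credit is $0.
Property Tax Rebate: 16% of the $12,600 excess over $299,600 is $2,016 ≥ base, so the credit is $0.
Total: $6,894 + $0 + $0 = $6,894.

$6,894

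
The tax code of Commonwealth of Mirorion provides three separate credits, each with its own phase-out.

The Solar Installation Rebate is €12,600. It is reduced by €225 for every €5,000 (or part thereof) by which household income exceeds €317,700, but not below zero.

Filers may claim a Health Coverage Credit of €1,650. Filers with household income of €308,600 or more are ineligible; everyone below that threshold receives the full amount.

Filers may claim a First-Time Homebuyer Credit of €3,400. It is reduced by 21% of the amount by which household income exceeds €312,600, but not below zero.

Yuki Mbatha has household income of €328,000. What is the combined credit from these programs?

€12,091

Solar Installation Rebate: income exceeds €317,700 by €10,300, which is 3 full-or-partial €5,000 increments; reduction = 3 × €225 = €675, leaving €11,925.
Health Coverage Credit: €328,000 meets or exceeds the €308,600 cutoff, so the credit is €0.
First-Time Homebuyer Credit: 21% of the €15,400 excess over €312,600 is €3,234; credit = €3,400 − €3,234 = €166.
Total: €11,925 + €0 + €166 = €12,091.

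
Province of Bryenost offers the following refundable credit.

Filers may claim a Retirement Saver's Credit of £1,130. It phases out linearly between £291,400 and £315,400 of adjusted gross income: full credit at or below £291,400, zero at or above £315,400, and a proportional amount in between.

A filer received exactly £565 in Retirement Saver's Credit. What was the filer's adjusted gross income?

£303,400

£565 is 565/1,130 of the full £1,130, so 565/1,130 of the £24,000 range has been used: income = £291,400 + £24,000 × 565/1,130 = £303,400.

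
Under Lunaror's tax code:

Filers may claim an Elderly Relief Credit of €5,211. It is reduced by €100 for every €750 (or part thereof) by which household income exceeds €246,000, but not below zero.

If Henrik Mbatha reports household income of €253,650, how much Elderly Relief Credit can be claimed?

€4,111

Elderly Relief Credit: income exceeds €246,000 by €7,650, which is 11 full-or-partial €750 increments; reduction = 11 × €100 = €1,100, leaving €4,111.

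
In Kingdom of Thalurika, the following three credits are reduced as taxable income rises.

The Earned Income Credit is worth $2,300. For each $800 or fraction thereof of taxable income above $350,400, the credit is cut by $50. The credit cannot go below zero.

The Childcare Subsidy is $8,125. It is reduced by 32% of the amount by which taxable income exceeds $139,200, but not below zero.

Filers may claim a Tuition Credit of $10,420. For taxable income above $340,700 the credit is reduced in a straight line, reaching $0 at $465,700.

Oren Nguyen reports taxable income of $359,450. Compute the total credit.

Earned Income Credit: income exceeds $350,400 by $9,050, which is 12 full-or-partial $800 increments; reduction = 12 × $50 = $600, leaving $1,700.
Childcare Subsidy: 32% of the $220,250 excess over $139,200 is $70,480 ≥ base, so the credit is $0.
Tuition Credit: $359,450 is $18,750 into a $125,000 phase-out range, leaving 106,250/125,000 of the credit: $10,420 × 106,250/125,000 = $8,857.
Total: $1,700 + $0 + $8,857 = $10,557.

$10,557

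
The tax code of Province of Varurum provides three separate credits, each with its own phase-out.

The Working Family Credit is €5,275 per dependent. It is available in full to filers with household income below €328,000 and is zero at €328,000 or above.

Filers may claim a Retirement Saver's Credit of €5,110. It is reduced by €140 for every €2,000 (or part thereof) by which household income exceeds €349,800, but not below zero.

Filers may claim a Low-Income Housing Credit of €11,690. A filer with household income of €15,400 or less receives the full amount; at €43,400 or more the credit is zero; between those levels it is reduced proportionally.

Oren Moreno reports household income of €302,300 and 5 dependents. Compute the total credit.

€31,485

Working Family Credit: base = 5 × €5,275 = €26,375. €302,300 is below the €328,000 cutoff, so the full €26,375 applies.
Retirement Saver's Credit: €302,300 is at or below the €349,800 threshold, so the full €5,110 applies.
Low-Income Housing Credit: €302,300 is at or above €43,400, so the credit is €0.
Total: €26,375 + €5,110 + €0 = €31,485.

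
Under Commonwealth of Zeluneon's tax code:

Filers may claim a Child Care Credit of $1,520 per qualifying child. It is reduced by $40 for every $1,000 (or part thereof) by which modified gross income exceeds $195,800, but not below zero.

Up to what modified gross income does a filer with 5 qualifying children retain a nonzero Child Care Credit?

Full credit = 5 × $1,520 = $7,600.
After 189 increments the reduction is 189 × $40 = $7,560, leaving $40; one more increment wipes it out. Increment 189 ends at excess 189 × $1,000 = $189,000, so the highest qualifying income is $195,800 + $189,000 = $384,800.

$384,800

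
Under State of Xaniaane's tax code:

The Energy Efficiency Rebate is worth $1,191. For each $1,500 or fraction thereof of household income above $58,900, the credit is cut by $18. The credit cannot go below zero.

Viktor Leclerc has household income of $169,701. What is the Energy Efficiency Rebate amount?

$0

Energy Efficiency Rebate: income exceeds $58,900 by $110,801 → 74 increments × $18 = $1,332 ≥ base, so the credit is $0.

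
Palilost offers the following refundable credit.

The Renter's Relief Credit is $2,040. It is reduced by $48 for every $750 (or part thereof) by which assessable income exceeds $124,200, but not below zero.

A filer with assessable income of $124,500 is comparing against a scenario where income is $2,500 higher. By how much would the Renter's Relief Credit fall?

$144

At $124,500 — income exceeds $124,200 by $300, which is 1 full-or-partial $750 increment; reduction = 1 × $48 = $48, leaving $1,992.
At $127,000 — income exceeds $124,200 by $2,800, which is 4 full-or-partial $750 increments; reduction = 4 × $48 = $192, leaving $1,848.
Lost: $1,992 − $1,848 = $144.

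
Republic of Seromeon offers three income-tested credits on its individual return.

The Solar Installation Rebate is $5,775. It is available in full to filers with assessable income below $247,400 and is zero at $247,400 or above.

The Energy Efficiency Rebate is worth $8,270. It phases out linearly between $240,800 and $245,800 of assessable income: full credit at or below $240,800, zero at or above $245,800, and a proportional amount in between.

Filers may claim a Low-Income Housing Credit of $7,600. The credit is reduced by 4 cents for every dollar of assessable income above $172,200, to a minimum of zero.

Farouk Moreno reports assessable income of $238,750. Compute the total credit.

Solar Installation Rebate: $238,750 is below the $247,400 cutoff, so the full $5,775 applies.
Energy Efficiency Rebate: $238,750 is at or below the $240,800 threshold, so the full $8,270 applies.
Low-Income Housing Credit: 4% of the $66,550 excess over $172,200 is $2,662; credit = $7,600 − $2,662 = $4,938.
Total: $5,775 + $8,270 + $4,938 = $18,983.

$18,983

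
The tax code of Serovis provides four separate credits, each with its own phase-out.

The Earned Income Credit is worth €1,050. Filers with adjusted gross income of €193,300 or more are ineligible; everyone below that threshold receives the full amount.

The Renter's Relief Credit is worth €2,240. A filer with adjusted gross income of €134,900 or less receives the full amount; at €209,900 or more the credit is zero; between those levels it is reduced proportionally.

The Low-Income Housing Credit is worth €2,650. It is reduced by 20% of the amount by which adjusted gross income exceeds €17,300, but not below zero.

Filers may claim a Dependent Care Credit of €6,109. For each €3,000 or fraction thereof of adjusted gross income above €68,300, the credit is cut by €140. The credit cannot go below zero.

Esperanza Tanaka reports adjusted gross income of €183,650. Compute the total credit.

€2,483

Earned Income Credit: €183,650 is below the €193,300 cutoff, so the full €1,050 applies.
Renter's Relief Credit: €183,650 is €48,750 into a €75,000 phase-out range, leaving 26,250/75,000 of the credit: €2,240 × 26,250/75,000 = €784.
Low-Income Housing Credit: 20% of the €166,350 excess over €17,300 is €33,270 ≥ base, so the credit is €0.
Dependent Care Credit: income exceeds €68,300 by €115,350, which is 39 full-or-partial €3,000 increments; reduction = 39 × €140 = €5,460, leaving €649.
Total: €1,050 + €784 + €0 + €649 = €2,483.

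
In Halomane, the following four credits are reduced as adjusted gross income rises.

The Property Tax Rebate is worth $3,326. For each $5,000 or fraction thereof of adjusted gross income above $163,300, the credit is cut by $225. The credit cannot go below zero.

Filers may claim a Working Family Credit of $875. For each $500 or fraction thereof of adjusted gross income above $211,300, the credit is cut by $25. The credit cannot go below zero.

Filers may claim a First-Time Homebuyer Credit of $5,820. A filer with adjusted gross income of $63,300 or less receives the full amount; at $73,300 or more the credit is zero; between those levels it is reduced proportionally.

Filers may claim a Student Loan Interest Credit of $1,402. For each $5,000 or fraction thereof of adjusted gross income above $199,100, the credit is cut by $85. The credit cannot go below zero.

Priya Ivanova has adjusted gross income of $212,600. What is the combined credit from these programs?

Property Tax Rebate: income exceeds $163,300 by $49,300, which is 10 full-or-partial $5,000 increments; reduction = 10 × $225 = $2,250, leaving $1,076.
Working Family Credit: income exceeds $211,300 by $1,300, which is 3 full-or-partial $500 increments; reduction = 3 × $25 = $75, leaving $800.
First-Time Homebuyer Credit: $212,600 is at or above $73,300, so the credit is $0.
Student Loan Interest Credit: income exceeds $199,100 by $13,500, which is 3 full-or-partial $5,000 increments; reduction = 3 × $85 = $255, leaving $1,147.
Total: $1,076 + $800 + $0 + $1,147 = $3,023.

$3,023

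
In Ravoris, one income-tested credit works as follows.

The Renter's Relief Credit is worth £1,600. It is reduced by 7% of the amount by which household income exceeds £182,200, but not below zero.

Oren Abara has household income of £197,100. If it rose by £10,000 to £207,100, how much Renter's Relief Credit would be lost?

At £197,100 — 7% of the £14,900 excess over £182,200 is £1,043; credit = £1,600 − £1,043 = £557.
At £207,100 — 7% of the £24,900 excess over £182,200 is £1,743 ≥ base, so the credit is £0.
Lost: £557 − £0 = £557.

£557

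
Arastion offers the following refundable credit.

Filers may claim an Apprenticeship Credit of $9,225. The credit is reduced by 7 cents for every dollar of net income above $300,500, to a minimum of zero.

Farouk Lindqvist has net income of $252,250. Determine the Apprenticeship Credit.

$9,225

Apprenticeship Credit: $252,250 is at or below the $300,500 threshold, so the full $9,225 applies.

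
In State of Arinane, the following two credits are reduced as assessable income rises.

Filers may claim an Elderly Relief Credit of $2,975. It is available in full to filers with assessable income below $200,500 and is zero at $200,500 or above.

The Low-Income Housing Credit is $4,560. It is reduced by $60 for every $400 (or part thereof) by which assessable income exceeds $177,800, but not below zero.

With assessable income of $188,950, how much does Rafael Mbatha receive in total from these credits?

Elderly Relief Credit: $188,950 is below the $200,500 cutoff, so the full $2,975 applies.
Low-Income Housing Credit: income exceeds $177,800 by $11,150, which is 28 full-or-partial $400 increments; reduction = 28 × $60 = $1,680, leaving $2,880.
Total: $2,975 + $2,880 = $5,855.

$5,855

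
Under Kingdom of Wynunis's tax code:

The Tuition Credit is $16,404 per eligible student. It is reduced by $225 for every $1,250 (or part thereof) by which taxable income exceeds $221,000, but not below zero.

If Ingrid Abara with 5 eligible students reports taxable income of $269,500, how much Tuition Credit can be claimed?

$73,245

Tuition Credit: base = 5 × $16,404 = $82,020. income exceeds $221,000 by $48,500, which is 39 full-or-partial $1,250 increments; reduction = 39 × $225 = $8,775, leaving $73,245.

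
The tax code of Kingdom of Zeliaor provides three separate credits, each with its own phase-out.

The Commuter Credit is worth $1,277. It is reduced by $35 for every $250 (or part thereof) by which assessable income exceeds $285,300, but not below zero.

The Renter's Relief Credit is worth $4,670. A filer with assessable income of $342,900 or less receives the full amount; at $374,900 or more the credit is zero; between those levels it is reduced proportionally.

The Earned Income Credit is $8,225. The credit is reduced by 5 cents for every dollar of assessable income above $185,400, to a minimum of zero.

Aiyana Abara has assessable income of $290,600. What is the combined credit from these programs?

Commuter Credit: income exceeds $285,300 by $5,300, which is 22 full-or-partial $250 increments; reduction = 22 × $35 = $770, leaving $507.
Renter's Relief Credit: $290,600 is at or below the $342,900 threshold, so the full $4,670 applies.
Earned Income Credit: 5% of the $105,200 excess over $185,400 is $5,260; credit = $8,225 − $5,260 = $2,965.
Total: $507 + $4,670 + $2,965 = $8,142.

$8,142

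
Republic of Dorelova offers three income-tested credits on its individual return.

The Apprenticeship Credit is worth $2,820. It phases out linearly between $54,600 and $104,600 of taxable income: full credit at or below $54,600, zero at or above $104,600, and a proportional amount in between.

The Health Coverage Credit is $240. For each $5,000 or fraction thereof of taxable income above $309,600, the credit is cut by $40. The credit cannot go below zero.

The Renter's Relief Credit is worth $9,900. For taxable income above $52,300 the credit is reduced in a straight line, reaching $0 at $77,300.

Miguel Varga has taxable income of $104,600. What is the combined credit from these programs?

Apprenticeship Credit: $104,600 is at or above $104,600, so the credit is $0.
Health Coverage Credit: $104,600 is at or below the $309,600 threshold, so the full $240 applies.
Renter's Relief Credit: $104,600 is at or above $77,300, so the credit is $0.
Total: $0 + $240 + $0 = $240.

$240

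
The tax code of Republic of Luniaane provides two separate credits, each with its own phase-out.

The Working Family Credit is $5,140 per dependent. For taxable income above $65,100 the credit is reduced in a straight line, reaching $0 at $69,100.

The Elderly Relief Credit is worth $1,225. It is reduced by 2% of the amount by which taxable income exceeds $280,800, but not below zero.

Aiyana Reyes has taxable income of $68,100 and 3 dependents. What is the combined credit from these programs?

Working Family Credit: base = 3 × $5,140 = $15,420. $68,100 is $3,000 into a $4,000 phase-out range, leaving 1,000/4,000 of the credit: $15,420 × 1,000/4,000 = $3,855.
Elderly Relief Credit: $68,100 is at or below the $280,800 threshold, so the full $1,225 applies.
Total: $3,855 + $1,225 = $5,080.

$5,080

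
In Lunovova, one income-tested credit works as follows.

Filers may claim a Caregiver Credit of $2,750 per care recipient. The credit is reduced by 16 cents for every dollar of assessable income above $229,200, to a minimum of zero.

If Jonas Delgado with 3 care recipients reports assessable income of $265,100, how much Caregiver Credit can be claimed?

Caregiver Credit: base = 3 × $2,750 = $8,250. 16% of the $35,900 excess over $229,200 is $5,744; credit = $8,250 − $5,744 = $2,506.

$2,506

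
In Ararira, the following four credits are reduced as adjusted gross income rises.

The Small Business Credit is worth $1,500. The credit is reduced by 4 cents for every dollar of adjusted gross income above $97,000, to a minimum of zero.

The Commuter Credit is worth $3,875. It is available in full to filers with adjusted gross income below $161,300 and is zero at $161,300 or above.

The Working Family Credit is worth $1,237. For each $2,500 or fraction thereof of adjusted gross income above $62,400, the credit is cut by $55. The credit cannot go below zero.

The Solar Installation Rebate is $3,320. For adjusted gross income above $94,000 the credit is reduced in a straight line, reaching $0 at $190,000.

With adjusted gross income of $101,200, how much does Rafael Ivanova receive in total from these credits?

Small Business Credit: 4% of the $4,200 excess over $97,000 is $168; credit = $1,500 − $168 = $1,332.
Commuter Credit: $101,200 is below the $161,300 cutoff, so the full $3,875 applies.
Working Family Credit: income exceeds $62,400 by $38,800, which is 16 full-or-partial $2,500 increments; reduction = 16 × $55 = $880, leaving $357.
Solar Installation Rebate: $101,200 is $7,200 into a $96,000 phase-out range, leaving 88,800/96,000 of the credit: $3,320 × 88,800/96,000 = $3,071.
Total: $1,332 + $3,875 + $357 + $3,071 = $8,635.

$8,635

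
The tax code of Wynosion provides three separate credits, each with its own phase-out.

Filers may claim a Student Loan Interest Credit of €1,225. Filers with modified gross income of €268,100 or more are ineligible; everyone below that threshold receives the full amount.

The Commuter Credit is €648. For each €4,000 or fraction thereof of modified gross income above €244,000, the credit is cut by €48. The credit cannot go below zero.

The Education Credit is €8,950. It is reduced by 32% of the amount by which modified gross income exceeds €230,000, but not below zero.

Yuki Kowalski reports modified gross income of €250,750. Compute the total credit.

Student Loan Interest Credit: €250,750 is below the €268,100 cutoff, so the full €1,225 applies.
Commuter Credit: income exceeds €244,000 by €6,750, which is 2 full-or-partial €4,000 increments; reduction = 2 × €48 = €96, leaving €552.
Education Credit: 32% of the €20,750 excess over €230,000 is €6,640; credit = €8,950 − €6,640 = €2,310.
Total: €1,225 + €552 + €2,310 = €4,087.

€4,087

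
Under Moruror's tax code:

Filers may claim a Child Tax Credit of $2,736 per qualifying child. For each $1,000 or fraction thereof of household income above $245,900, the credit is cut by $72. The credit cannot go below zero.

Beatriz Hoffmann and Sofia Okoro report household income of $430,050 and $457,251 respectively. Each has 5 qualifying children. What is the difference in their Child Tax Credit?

$360

Beatriz ($430,050): Child Tax Credit: base = 5 × $2,736 = $13,680. income exceeds $245,900 by $184,150, which is 185 full-or-partial $1,000 increments; reduction = 185 × $72 = $13,320, leaving $360.
Sofia ($457,251): Child Tax Credit: base = 5 × $2,736 = $13,680. income exceeds $245,900 by $211,351 → 212 increments × $72 = $15,264 ≥ base, so the credit is $0.
Difference: |$360 − $0| = $360.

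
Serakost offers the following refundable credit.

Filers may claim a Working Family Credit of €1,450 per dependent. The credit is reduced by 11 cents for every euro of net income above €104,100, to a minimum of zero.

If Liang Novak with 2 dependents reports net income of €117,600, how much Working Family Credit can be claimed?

Working Family Credit: base = 2 × €1,450 = €2,900. 11% of the €13,500 excess over €104,100 is €1,485; credit = €2,900 − €1,485 = €1,415.

€1,415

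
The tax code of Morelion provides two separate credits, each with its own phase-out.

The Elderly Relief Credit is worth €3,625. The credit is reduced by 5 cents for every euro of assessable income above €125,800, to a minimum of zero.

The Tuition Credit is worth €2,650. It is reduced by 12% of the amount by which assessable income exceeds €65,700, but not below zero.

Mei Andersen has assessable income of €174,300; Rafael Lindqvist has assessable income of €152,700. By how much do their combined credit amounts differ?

€1,080

Mei (€174,300): Elderly Relief Credit: 5% of the €48,500 excess over €125,800 is €2,425; credit = €3,625 − €2,425 = €1,200. Tuition Credit: 12% of the €108,600 excess over €65,700 is €13,032 ≥ base, so the credit is €0. total €1,200 + €0 = €1,200
Rafael (€152,700): Elderly Relief Credit: 5% of the €26,900 excess over €125,800 is €1,345; credit = €3,625 − €1,345 = €2,280. Tuition Credit: 12% of the €87,000 excess over €65,700 is €10,440 ≥ base, so the credit is €0. total €2,280 + €0 = €2,280
Difference: |€1,200 − €2,280| = €1,080.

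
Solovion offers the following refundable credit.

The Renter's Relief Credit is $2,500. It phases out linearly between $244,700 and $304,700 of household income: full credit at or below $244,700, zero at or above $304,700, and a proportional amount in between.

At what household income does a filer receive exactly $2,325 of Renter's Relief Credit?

$2,325 is 2,325/2,500 of the full $2,500, so 175/2,500 of the $60,000 range has been used: income = $244,700 + $60,000 × 175/2,500 = $248,900.

$248,900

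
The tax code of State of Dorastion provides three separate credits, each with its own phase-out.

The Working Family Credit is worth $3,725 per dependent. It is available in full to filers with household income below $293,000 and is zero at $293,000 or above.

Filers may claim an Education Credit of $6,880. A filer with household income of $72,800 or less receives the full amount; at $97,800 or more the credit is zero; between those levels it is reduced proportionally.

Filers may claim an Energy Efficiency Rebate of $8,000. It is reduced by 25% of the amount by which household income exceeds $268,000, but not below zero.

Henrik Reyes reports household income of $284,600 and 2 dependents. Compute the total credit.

Working Family Credit: base = 2 × $3,725 = $7,450. $284,600 is below the $293,000 cutoff, so the full $7,450 applies.
Education Credit: $284,600 is at or above $97,800, so the credit is $0.
Energy Efficiency Rebate: 25% of the $16,600 excess over $268,000 is $4,150; credit = $8,000 − $4,150 = $3,850.
Total: $7,450 + $0 + $3,850 = $11,300.

$11,300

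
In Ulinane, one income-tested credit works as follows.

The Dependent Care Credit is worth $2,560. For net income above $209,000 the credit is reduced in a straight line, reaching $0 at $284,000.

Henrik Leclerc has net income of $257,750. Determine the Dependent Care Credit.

Dependent Care Credit: $257,750 is $48,750 into a $75,000 phase-out range, leaving 26,250/75,000 of the credit: $2,560 × 26,250/75,000 = $896.

$896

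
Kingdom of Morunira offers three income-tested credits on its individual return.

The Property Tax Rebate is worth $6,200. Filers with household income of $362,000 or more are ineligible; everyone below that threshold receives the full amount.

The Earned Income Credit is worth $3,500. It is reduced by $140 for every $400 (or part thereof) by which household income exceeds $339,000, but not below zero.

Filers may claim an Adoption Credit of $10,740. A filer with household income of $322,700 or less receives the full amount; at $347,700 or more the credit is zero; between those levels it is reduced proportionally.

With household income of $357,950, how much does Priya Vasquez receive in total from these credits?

Property Tax Rebate: $357,950 is below the $362,000 cutoff, so the full $6,200 applies.
Earned Income Credit: income exceeds $339,000 by $18,950 → 48 increments × $140 = $6,720 ≥ base, so the credit is $0.
Adoption Credit: $357,950 is at or above $347,700, so the credit is $0.
Total: $6,200 + $0 + $0 = $6,200.

$6,200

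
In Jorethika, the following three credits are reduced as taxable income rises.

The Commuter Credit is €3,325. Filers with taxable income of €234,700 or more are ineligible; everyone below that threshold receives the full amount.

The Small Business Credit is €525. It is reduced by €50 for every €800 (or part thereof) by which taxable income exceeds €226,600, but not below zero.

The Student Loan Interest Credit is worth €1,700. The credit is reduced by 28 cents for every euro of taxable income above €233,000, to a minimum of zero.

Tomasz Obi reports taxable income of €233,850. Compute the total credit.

€4,812

Commuter Credit: €233,850 is below the €234,700 cutoff, so the full €3,325 applies.
Small Business Credit: income exceeds €226,600 by €7,250, which is 10 full-or-partial €800 increments; reduction = 10 × €50 = €500, leaving €25.
Student Loan Interest Credit: 28% of the €850 excess over €233,000 is €238; credit = €1,700 − €238 = €1,462.
Total: €3,325 + €25 + €1,462 = €4,812.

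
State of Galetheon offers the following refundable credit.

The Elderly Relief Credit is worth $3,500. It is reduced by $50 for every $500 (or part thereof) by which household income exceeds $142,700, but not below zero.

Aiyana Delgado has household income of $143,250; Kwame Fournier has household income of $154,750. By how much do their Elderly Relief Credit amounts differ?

Aiyana ($143,250): Elderly Relief Credit: income exceeds $142,700 by $550, which is 2 full-or-partial $500 increments; reduction = 2 × $50 = $100, leaving $3,400.
Kwame ($154,750): Elderly Relief Credit: income exceeds $142,700 by $12,050, which is 25 full-or-partial $500 increments; reduction = 25 × $50 = $1,250, leaving $2,250.
Difference: |$3,400 − $2,250| = $1,150.

$1,150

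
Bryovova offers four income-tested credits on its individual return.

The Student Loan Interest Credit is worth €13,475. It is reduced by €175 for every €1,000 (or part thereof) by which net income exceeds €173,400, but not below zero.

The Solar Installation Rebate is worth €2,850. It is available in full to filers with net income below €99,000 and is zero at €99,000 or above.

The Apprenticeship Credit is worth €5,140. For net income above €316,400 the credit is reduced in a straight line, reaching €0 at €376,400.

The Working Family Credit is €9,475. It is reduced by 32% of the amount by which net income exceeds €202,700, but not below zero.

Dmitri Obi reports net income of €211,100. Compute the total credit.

€18,752

Student Loan Interest Credit: income exceeds €173,400 by €37,700, which is 38 full-or-partial €1,000 increments; reduction = 38 × €175 = €6,650, leaving €6,825.
Solar Installation Rebate: €211,100 meets or exceeds the €99,000 cutoff, so the credit is €0.
Apprenticeship Credit: €211,100 is at or below the €316,400 threshold, so the full €5,140 applies.
Working Family Credit: 32% of the €8,400 excess over €202,700 is €2,688; credit = €9,475 − €2,688 = €6,787.
Total: €6,825 + €0 + €5,140 + €6,787 = €18,752.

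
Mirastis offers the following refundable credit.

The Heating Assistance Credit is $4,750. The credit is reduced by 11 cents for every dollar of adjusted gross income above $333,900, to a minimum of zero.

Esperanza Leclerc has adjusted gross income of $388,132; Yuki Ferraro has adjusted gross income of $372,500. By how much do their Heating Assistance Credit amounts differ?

Esperanza ($388,132): Heating Assistance Credit: 11% of the $54,232 excess over $333,900 is $5,965.52 ≥ base, so the credit is $0.
Yuki ($372,500): Heating Assistance Credit: 11% of the $38,600 excess over $333,900 is $4,246; credit = $4,750 − $4,246 = $504.
Difference: |$0 − $504| = $504.

$504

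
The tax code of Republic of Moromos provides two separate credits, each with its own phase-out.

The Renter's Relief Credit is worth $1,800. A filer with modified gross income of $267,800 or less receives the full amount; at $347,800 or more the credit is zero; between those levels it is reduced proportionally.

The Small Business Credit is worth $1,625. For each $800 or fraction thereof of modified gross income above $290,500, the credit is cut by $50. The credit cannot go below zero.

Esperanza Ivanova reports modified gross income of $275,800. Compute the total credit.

$3,245

Renter's Relief Credit: $275,800 is $8,000 into a $80,000 phase-out range, leaving 72,000/80,000 of the credit: $1,800 × 72,000/80,000 = $1,620.
Small Business Credit: $275,800 is at or below the $290,500 threshold, so the full $1,625 applies.
Total: $1,620 + $1,625 = $3,245.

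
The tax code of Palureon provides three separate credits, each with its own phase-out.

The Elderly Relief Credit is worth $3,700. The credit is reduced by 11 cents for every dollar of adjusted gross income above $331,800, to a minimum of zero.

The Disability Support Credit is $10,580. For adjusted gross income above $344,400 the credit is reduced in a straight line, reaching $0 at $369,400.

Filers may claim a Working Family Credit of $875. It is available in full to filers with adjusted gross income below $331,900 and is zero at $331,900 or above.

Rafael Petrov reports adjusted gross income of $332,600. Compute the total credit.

$14,192

Elderly Relief Credit: 11% of the $800 excess over $331,800 is $88; credit = $3,700 − $88 = $3,612.
Disability Support Credit: $332,600 is at or below the $344,400 threshold, so the full $10,580 applies.
Working Family Credit: $332,600 meets or exceeds the $331,900 cutoff, so the credit is $0.
Total: $3,612 + $10,580 + $0 = $14,192.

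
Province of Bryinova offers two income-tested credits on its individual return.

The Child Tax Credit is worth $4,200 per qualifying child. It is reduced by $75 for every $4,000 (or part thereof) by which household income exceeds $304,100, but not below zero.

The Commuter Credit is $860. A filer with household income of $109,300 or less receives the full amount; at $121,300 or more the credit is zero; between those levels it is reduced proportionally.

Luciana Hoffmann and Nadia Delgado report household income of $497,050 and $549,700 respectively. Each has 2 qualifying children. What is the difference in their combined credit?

Luciana ($497,050): Child Tax Credit: base = 2 × $4,200 = $8,400. income exceeds $304,100 by $192,950, which is 49 full-or-partial $4,000 increments; reduction = 49 × $75 = $3,675, leaving $4,725. Commuter Credit: $497,050 is at or above $121,300, so the credit is $0. total $4,725 + $0 = $4,725
Nadia ($549,700): Child Tax Credit: base = 2 × $4,200 = $8,400. income exceeds $304,100 by $245,600, which is 62 full-or-partial $4,000 increments; reduction = 62 × $75 = $4,650, leaving $3,750. Commuter Credit: $549,700 is at or above $121,300, so the credit is $0. total $3,750 + $0 = $3,750
Difference: |$4,725 − $3,750| = $975.

$975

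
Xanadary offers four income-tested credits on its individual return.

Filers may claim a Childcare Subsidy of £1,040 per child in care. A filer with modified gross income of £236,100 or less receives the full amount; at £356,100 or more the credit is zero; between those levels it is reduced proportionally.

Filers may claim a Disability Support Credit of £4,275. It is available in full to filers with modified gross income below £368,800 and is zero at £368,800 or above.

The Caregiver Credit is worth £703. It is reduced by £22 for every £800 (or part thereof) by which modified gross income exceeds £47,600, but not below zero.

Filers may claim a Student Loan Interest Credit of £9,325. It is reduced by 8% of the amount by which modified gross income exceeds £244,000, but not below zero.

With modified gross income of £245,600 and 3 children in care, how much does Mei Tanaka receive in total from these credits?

£16,345

Childcare Subsidy: base = 3 × £1,040 = £3,120. £245,600 is £9,500 into a £120,000 phase-out range, leaving 110,500/120,000 of the credit: £3,120 × 110,500/120,000 = £2,873.
Disability Support Credit: £245,600 is below the £368,800 cutoff, so the full £4,275 applies.
Caregiver Credit: income exceeds £47,600 by £198,000 → 248 increments × £22 = £5,456 ≥ base, so the credit is £0.
Student Loan Interest Credit: 8% of the £1,600 excess over £244,000 is £128; credit = £9,325 − £128 = £9,197.
Total: £2,873 + £4,275 + £0 + £9,197 = £16,345.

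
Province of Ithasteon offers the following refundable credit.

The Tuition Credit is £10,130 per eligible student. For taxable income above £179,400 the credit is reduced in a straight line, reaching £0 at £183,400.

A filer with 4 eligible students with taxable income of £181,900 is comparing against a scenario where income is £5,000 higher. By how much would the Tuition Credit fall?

£15,195

At £181,900 — base = 4 × £10,130 = £40,520. £181,900 is £2,500 into a £4,000 phase-out range, leaving 1,500/4,000 of the credit: £40,520 × 1,500/4,000 = £15,195.
At £186,900 — base = 4 × £10,130 = £40,520. £186,900 is at or above £183,400, so the credit is £0.
Lost: £15,195 − £0 = £15,195.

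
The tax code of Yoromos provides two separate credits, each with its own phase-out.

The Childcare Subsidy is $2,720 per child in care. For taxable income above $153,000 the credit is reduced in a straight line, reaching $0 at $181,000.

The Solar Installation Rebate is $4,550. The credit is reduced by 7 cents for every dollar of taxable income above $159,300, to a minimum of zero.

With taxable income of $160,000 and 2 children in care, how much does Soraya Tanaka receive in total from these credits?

Childcare Subsidy: base = 2 × $2,720 = $5,440. $160,000 is $7,000 into a $28,000 phase-out range, leaving 21,000/28,000 of the credit: $5,440 × 21,000/28,000 = $4,080.
Solar Installation Rebate: 7% of the $700 excess over $159,300 is $49; credit = $4,550 − $49 = $4,501.
Total: $4,080 + $4,501 = $8,581.

$8,581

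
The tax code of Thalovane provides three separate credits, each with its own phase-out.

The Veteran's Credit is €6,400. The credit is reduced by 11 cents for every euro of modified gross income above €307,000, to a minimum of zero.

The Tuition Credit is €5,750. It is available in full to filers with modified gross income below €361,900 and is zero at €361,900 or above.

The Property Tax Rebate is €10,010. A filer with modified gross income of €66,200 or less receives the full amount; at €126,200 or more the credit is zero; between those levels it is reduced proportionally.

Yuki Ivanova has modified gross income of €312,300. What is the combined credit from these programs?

Veteran's Credit: 11% of the €5,300 excess over €307,000 is €583; credit = €6,400 − €583 = €5,817.
Tuition Credit: €312,300 is below the €361,900 cutoff, so the full €5,750 applies.
Property Tax Rebate: €312,300 is at or above €126,200, so the credit is €0.
Total: €5,817 + €5,750 + €0 = €11,567.

€11,567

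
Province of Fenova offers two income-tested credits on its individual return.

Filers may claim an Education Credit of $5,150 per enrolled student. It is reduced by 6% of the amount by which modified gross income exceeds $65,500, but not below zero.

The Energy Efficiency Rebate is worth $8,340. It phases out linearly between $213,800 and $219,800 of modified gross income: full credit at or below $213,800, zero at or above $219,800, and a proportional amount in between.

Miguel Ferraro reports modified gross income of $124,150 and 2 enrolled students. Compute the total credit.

$15,121

Education Credit: base = 2 × $5,150 = $10,300. 6% of the $58,650 excess over $65,500 is $3,519; credit = $10,300 − $3,519 = $6,781.
Energy Efficiency Rebate: $124,150 is at or below the $213,800 threshold, so the full $8,340 applies.
Total: $6,781 + $8,340 = $15,121.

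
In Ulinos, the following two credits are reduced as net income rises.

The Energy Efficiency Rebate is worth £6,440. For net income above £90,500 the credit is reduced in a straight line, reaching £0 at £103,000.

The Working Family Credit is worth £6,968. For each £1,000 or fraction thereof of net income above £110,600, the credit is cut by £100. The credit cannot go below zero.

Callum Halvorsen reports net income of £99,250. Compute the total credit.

Energy Efficiency Rebate: £99,250 is £8,750 into a £12,500 phase-out range, leaving 3,750/12,500 of the credit: £6,440 × 3,750/12,500 = £1,932.
Working Family Credit: £99,250 is at or below the £110,600 threshold, so the full £6,968 applies.
Total: £1,932 + £6,968 = £8,900.

£8,900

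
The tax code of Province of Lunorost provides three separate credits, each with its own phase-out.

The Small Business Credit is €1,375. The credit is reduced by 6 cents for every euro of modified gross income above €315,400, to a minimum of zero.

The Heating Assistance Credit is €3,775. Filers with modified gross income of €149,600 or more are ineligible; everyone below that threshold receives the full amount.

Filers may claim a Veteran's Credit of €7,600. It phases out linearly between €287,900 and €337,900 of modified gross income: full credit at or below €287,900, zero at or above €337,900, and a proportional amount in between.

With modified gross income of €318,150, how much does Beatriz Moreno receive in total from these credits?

€4,212

Small Business Credit: 6% of the €2,750 excess over €315,400 is €165; credit = €1,375 − €165 = €1,210.
Heating Assistance Credit: €318,150 meets or exceeds the €149,600 cutoff, so the credit is €0.
Veteran's Credit: €318,150 is €30,250 into a €50,000 phase-out range, leaving 19,750/50,000 of the credit: €7,600 × 19,750/50,000 = €3,002.
Total: €1,210 + €0 + €3,002 = €4,212.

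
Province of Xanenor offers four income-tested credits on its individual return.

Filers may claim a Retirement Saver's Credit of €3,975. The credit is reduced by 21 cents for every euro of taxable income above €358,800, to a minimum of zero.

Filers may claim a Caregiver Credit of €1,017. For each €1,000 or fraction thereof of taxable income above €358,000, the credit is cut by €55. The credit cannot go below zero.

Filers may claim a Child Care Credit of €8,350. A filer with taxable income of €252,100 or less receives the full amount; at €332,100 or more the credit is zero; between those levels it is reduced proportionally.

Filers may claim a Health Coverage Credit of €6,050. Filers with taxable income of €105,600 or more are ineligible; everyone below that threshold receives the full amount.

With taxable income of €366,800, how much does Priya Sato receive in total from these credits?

€2,817

Retirement Saver's Credit: 21% of the €8,000 excess over €358,800 is €1,680; credit = €3,975 − €1,680 = €2,295.
Caregiver Credit: income exceeds €358,000 by €8,800, which is 9 full-or-partial €1,000 increments; reduction = 9 × €55 = €495, leaving €522.
Child Care Credit: €366,800 is at or above €332,100, so the credit is €0.
Health Coverage Credit: €366,800 meets or exceeds the €105,600 cutoff, so the credit is €0.
Total: €2,295 + €522 + €0 + €0 = €2,817.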